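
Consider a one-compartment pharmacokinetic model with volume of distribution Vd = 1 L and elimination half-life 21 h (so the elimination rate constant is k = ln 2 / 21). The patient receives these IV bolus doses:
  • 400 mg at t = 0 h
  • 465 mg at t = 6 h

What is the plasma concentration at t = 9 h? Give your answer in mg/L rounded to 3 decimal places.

k = ln 2 / 21 = 0.03301 per h
Dose 1 (400 mg at t=0 h): 400·exp(−0.03301·9) = 297.199 mg/L
Dose 2 (465 mg at t=6 h): 465·exp(−0.03301·3) = 421.162 mg/L
C(9) = 297.199 + 421.162 = 718.360 mg/L

718.360 mg/L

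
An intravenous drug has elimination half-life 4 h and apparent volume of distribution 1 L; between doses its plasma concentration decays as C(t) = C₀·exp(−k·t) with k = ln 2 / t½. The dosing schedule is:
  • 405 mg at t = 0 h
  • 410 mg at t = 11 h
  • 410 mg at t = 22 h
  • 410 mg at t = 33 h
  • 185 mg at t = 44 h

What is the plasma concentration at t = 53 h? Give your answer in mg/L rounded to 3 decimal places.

53.933 mg/L

k = ln 2 / 4 = 0.17329 per h
Dose 1 (405 mg at t=0 h): 405·exp(−0.17329·53) = 0.042 mg/L
Dose 2 (410 mg at t=11 h): 410·exp(−0.17329·42) = 0.283 mg/L
Dose 3 (410 mg at t=22 h): 410·exp(−0.17329·31) = 1.905 mg/L
Dose 4 (410 mg at t=33 h): 410·exp(−0.17329·20) = 12.812 mg/L
Dose 5 (185 mg at t=44 h): 185·exp(−0.17329·9) = 38.891 mg/L
C(53) = 0.042 + 0.283 + 1.905 + 12.812 + 38.891 = 53.933 mg/L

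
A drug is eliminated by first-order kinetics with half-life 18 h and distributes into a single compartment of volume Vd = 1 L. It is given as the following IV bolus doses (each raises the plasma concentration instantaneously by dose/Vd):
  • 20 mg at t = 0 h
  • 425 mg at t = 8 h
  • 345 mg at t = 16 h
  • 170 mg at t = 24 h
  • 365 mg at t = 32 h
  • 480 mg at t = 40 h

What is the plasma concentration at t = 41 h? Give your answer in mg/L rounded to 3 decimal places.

k = ln 2 / 18 = 0.03851 per h
Dose 1 (20 mg at t=0 h): 20·exp(−0.03851·41) = 4.124 mg/L
Dose 2 (425 mg at t=8 h): 425·exp(−0.03851·33) = 119.262 mg/L
Dose 3 (345 mg at t=16 h): 345·exp(−0.03851·25) = 131.741 mg/L
Dose 4 (170 mg at t=24 h): 170·exp(−0.03851·17) = 88.337 mg/L
Dose 5 (365 mg at t=32 h): 365·exp(−0.03851·9) = 258.094 mg/L
Dose 6 (480 mg at t=40 h): 480·exp(−0.03851·1) = 461.867 mg/L
C(41) = 4.124 + 119.262 + 131.741 + 88.337 + 258.094 + 461.867 = 1063.426 mg/L

1063.426 mg/L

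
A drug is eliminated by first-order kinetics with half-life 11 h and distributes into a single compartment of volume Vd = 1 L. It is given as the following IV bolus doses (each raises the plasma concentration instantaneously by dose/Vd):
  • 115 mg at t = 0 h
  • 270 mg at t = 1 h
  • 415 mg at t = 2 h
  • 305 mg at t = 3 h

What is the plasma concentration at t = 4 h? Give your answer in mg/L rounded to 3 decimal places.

k = ln 2 / 11 = 0.06301 per h
Dose 1 (115 mg at t=0 h): 115·exp(−0.06301·4) = 89.378 mg/L
Dose 2 (270 mg at t=1 h): 270·exp(−0.06301·3) = 223.493 mg/L
Dose 3 (415 mg at t=2 h): 415·exp(−0.06301·2) = 365.860 mg/L
Dose 4 (305 mg at t=3 h): 305·exp(−0.06301·1) = 286.374 mg/L
C(4) = 89.378 + 223.493 + 365.860 + 286.374 = 965.106 mg/L

965.106 mg/L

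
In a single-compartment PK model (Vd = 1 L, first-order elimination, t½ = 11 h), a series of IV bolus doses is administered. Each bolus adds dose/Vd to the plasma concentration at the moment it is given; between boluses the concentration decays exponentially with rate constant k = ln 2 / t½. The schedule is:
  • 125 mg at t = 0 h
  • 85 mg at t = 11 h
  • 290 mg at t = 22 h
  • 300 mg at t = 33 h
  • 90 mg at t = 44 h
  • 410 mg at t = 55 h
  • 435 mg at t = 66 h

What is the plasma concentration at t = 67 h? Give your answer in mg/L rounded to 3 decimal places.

678.598 mg/L

k = ln 2 / 11 = 0.06301 per h
Dose 1 (125 mg at t=0 h): 125·exp(−0.06301·67) = 1.834 mg/L
Dose 2 (85 mg at t=11 h): 85·exp(−0.06301·56) = 2.494 mg/L
Dose 3 (290 mg at t=22 h): 290·exp(−0.06301·45) = 17.018 mg/L
Dose 4 (300 mg at t=33 h): 300·exp(−0.06301·34) = 35.210 mg/L
Dose 5 (90 mg at t=44 h): 90·exp(−0.06301·23) = 21.126 mg/L
Dose 6 (410 mg at t=55 h): 410·exp(−0.06301·12) = 192.481 mg/L
Dose 7 (435 mg at t=66 h): 435·exp(−0.06301·1) = 408.435 mg/L
C(67) = 1.834 + 2.494 + 17.018 + 35.210 + 21.126 + 192.481 + 408.435 = 678.598 mg/L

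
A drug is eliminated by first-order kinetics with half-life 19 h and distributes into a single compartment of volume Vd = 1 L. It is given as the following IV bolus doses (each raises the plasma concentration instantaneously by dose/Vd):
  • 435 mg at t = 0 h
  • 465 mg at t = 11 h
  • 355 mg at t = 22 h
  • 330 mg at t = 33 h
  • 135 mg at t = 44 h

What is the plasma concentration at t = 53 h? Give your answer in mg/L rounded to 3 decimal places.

k = ln 2 / 19 = 0.03648 per h
Dose 1 (435 mg at t=0 h): 435·exp(−0.03648·53) = 62.918 mg/L
Dose 2 (465 mg at t=11 h): 465·exp(−0.03648·42) = 100.466 mg/L
Dose 3 (355 mg at t=22 h): 355·exp(−0.03648·31) = 114.571 mg/L
Dose 4 (330 mg at t=33 h): 330·exp(−0.03648·20) = 159.089 mg/L
Dose 5 (135 mg at t=44 h): 135·exp(−0.03648·9) = 97.217 mg/L
C(53) = 62.918 + 100.466 + 114.571 + 159.089 + 97.217 = 534.260 mg/L

534.260 mg/L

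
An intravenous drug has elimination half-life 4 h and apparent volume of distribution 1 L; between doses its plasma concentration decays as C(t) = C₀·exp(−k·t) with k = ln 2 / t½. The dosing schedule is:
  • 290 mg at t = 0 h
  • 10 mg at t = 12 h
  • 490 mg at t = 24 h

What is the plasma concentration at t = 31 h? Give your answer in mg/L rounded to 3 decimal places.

147.397 mg/L

k = ln 2 / 4 = 0.17329 per h
Dose 1 (290 mg at t=0 h): 290·exp(−0.17329·31) = 1.347 mg/L
Dose 2 (10 mg at t=12 h): 10·exp(−0.17329·19) = 0.372 mg/L
Dose 3 (490 mg at t=24 h): 490·exp(−0.17329·7) = 145.678 mg/L
C(31) = 1.347 + 0.372 + 145.678 = 147.397 mg/L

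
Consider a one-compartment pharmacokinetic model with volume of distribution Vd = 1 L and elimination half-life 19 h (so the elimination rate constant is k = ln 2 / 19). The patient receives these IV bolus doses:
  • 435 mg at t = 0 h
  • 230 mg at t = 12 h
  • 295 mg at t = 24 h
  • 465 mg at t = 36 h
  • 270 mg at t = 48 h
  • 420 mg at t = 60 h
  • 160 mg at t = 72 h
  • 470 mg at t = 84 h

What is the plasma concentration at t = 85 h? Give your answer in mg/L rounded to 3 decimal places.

936.770 mg/L

k = ln 2 / 19 = 0.03648 per h
Dose 1 (435 mg at t=0 h): 435·exp(−0.03648·85) = 19.578 mg/L
Dose 2 (230 mg at t=12 h): 230·exp(−0.03648·73) = 16.038 mg/L
Dose 3 (295 mg at t=24 h): 295·exp(−0.03648·61) = 31.868 mg/L
Dose 4 (465 mg at t=36 h): 465·exp(−0.03648·49) = 77.824 mg/L
Dose 5 (270 mg at t=48 h): 270·exp(−0.03648·37) = 70.008 mg/L
Dose 6 (420 mg at t=60 h): 420·exp(−0.03648·25) = 168.716 mg/L
Dose 7 (160 mg at t=72 h): 160·exp(−0.03648·13) = 99.575 mg/L
Dose 8 (470 mg at t=84 h): 470·exp(−0.03648·1) = 453.163 mg/L
C(85) = 19.578 + 16.038 + 31.868 + 77.824 + 70.008 + 168.716 + 99.575 + 453.163 = 936.770 mg/L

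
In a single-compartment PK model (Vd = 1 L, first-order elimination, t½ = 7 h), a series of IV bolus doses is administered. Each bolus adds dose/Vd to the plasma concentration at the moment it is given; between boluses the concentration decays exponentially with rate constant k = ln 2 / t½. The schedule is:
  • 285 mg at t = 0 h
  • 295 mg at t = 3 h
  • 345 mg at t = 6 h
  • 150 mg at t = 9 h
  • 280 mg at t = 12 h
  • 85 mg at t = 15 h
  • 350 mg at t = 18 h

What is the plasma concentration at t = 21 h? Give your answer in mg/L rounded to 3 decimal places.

630.907 mg/L

k = ln 2 / 7 = 0.09902 per h
Dose 1 (285 mg at t=0 h): 285·exp(−0.09902·21) = 35.625 mg/L
Dose 2 (295 mg at t=3 h): 295·exp(−0.09902·18) = 49.630 mg/L
Dose 3 (345 mg at t=6 h): 345·exp(−0.09902·15) = 78.119 mg/L
Dose 4 (150 mg at t=9 h): 150·exp(−0.09902·12) = 45.713 mg/L
Dose 5 (280 mg at t=12 h): 280·exp(−0.09902·9) = 114.847 mg/L
Dose 6 (85 mg at t=15 h): 85·exp(−0.09902·6) = 46.924 mg/L
Dose 7 (350 mg at t=18 h): 350·exp(−0.09902·3) = 260.049 mg/L
C(21) = 35.625 + 49.630 + 78.119 + 45.713 + 114.847 + 46.924 + 260.049 = 630.907 mg/L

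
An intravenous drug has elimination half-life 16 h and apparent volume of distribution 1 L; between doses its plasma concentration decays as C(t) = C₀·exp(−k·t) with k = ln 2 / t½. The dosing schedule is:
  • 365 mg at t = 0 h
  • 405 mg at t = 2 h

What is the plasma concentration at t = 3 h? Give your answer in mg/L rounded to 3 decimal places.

708.345 mg/L

k = ln 2 / 16 = 0.04332 per h
Dose 1 (365 mg at t=0 h): 365·exp(−0.04332·3) = 320.516 mg/L
Dose 2 (405 mg at t=2 h): 405·exp(−0.04332·1) = 387.829 mg/L
C(3) = 320.516 + 387.829 = 708.345 mg/L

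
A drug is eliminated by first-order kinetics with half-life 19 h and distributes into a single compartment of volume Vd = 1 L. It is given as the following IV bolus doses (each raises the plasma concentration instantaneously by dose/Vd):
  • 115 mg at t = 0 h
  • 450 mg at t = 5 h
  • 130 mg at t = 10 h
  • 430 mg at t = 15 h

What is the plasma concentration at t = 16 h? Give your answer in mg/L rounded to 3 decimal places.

k = ln 2 / 19 = 0.03648 per h
Dose 1 (115 mg at t=0 h): 115·exp(−0.03648·16) = 64.150 mg/L
Dose 2 (450 mg at t=5 h): 450·exp(−0.03648·11) = 301.253 mg/L
Dose 3 (130 mg at t=10 h): 130·exp(−0.03648·6) = 104.443 mg/L
Dose 4 (430 mg at t=15 h): 430·exp(−0.03648·1) = 414.596 mg/L
C(16) = 64.150 + 301.253 + 104.443 + 414.596 = 884.443 mg/L

884.443 mg/L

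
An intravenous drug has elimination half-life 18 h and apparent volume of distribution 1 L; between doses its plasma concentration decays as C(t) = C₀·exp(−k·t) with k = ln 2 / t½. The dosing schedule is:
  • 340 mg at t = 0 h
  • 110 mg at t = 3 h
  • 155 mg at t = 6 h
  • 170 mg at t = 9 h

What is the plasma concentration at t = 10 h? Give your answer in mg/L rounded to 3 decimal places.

611.794 mg/L

k = ln 2 / 18 = 0.03851 per h
Dose 1 (340 mg at t=0 h): 340·exp(−0.03851·10) = 231.334 mg/L
Dose 2 (110 mg at t=3 h): 110·exp(−0.03851·7) = 84.009 mg/L
Dose 3 (155 mg at t=6 h): 155·exp(−0.03851·4) = 132.873 mg/L
Dose 4 (170 mg at t=9 h): 170·exp(−0.03851·1) = 163.578 mg/L
C(10) = 231.334 + 84.009 + 132.873 + 163.578 = 611.794 mg/L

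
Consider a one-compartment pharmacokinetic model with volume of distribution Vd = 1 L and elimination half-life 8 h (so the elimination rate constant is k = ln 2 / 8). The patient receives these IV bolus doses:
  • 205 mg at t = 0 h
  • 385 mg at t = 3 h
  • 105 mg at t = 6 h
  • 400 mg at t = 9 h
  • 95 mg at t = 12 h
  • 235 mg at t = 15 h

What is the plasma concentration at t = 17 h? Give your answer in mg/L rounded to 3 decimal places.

k = ln 2 / 8 = 0.08664 per h
Dose 1 (205 mg at t=0 h): 205·exp(−0.08664·17) = 46.996 mg/L
Dose 2 (385 mg at t=3 h): 385·exp(−0.08664·14) = 114.461 mg/L
Dose 3 (105 mg at t=6 h): 105·exp(−0.08664·11) = 40.483 mg/L
Dose 4 (400 mg at t=9 h): 400·exp(−0.08664·8) = 200.000 mg/L
Dose 5 (95 mg at t=12 h): 95·exp(−0.08664·5) = 61.600 mg/L
Dose 6 (235 mg at t=15 h): 235·exp(−0.08664·2) = 197.611 mg/L
C(17) = 46.996 + 114.461 + 40.483 + 200.000 + 61.600 + 197.611 = 661.151 mg/L

661.151 mg/L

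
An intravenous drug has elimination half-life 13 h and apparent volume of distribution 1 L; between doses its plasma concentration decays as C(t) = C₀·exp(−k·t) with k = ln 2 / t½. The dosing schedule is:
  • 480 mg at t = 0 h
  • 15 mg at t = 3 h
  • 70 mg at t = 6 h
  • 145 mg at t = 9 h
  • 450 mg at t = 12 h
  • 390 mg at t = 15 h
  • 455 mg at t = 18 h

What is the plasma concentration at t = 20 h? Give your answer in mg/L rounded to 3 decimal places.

k = ln 2 / 13 = 0.05332 per h
Dose 1 (480 mg at t=0 h): 480·exp(−0.05332·20) = 165.241 mg/L
Dose 2 (15 mg at t=3 h): 15·exp(−0.05332·17) = 6.059 mg/L
Dose 3 (70 mg at t=6 h): 70·exp(−0.05332·14) = 33.183 mg/L
Dose 4 (145 mg at t=9 h): 145·exp(−0.05332·11) = 80.659 mg/L
Dose 5 (450 mg at t=12 h): 450·exp(−0.05332·8) = 293.740 mg/L
Dose 6 (390 mg at t=15 h): 390·exp(−0.05332·5) = 298.733 mg/L
Dose 7 (455 mg at t=18 h): 455·exp(−0.05332·2) = 408.977 mg/L
C(20) = 165.241 + 6.059 + 33.183 + 80.659 + 293.740 + 298.733 + 408.977 = 1286.593 mg/L

1286.593 mg/L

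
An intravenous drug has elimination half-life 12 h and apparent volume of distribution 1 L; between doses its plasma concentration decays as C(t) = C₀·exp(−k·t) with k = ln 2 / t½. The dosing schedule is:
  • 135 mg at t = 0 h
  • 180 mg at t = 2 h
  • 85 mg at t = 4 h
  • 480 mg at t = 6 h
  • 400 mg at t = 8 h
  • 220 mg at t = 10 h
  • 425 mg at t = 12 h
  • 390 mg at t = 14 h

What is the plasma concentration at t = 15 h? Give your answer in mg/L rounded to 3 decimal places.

1629.420 mg/L

k = ln 2 / 12 = 0.05776 per h
Dose 1 (135 mg at t=0 h): 135·exp(−0.05776·15) = 56.761 mg/L
Dose 2 (180 mg at t=2 h): 180·exp(−0.05776·13) = 84.949 mg/L
Dose 3 (85 mg at t=4 h): 85·exp(−0.05776·11) = 45.027 mg/L
Dose 4 (480 mg at t=6 h): 480·exp(−0.05776·9) = 285.410 mg/L
Dose 5 (400 mg at t=8 h): 400·exp(−0.05776·7) = 266.968 mg/L
Dose 6 (220 mg at t=10 h): 220·exp(−0.05776·5) = 164.814 mg/L
Dose 7 (425 mg at t=12 h): 425·exp(−0.05776·3) = 357.381 mg/L
Dose 8 (390 mg at t=14 h): 390·exp(−0.05776·1) = 368.111 mg/L
C(15) = 56.761 + 84.949 + 45.027 + 285.410 + 266.968 + 164.814 + 357.381 + 368.111 = 1629.420 mg/L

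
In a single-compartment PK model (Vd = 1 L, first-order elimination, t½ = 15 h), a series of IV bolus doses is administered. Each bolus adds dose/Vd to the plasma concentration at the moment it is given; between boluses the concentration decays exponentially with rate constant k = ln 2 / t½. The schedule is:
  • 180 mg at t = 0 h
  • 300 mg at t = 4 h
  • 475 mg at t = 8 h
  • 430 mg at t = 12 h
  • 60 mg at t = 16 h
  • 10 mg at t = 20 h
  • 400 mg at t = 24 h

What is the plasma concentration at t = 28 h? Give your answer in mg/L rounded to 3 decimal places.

915.981 mg/L

k = ln 2 / 15 = 0.04621 per h
Dose 1 (180 mg at t=0 h): 180·exp(−0.04621·28) = 49.357 mg/L
Dose 2 (300 mg at t=4 h): 300·exp(−0.04621·24) = 98.963 mg/L
Dose 3 (475 mg at t=8 h): 475·exp(−0.04621·20) = 188.504 mg/L
Dose 4 (430 mg at t=12 h): 430·exp(−0.04621·16) = 205.291 mg/L
Dose 5 (60 mg at t=16 h): 60·exp(−0.04621·12) = 34.461 mg/L
Dose 6 (10 mg at t=20 h): 10·exp(−0.04621·8) = 6.910 mg/L
Dose 7 (400 mg at t=24 h): 400·exp(−0.04621·4) = 332.495 mg/L
C(28) = 49.357 + 98.963 + 188.504 + 205.291 + 34.461 + 6.910 + 332.495 = 915.981 mg/L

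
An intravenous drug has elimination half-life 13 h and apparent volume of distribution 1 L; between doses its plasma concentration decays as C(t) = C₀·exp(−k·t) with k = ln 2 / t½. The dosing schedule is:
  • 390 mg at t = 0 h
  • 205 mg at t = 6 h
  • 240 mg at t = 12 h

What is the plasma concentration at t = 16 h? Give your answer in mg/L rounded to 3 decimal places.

480.359 mg/L

k = ln 2 / 13 = 0.05332 per h
Dose 1 (390 mg at t=0 h): 390·exp(−0.05332·16) = 166.175 mg/L
Dose 2 (205 mg at t=6 h): 205·exp(−0.05332·10) = 120.280 mg/L
Dose 3 (240 mg at t=12 h): 240·exp(−0.05332·4) = 193.904 mg/L
C(16) = 166.175 + 120.280 + 193.904 = 480.359 mg/L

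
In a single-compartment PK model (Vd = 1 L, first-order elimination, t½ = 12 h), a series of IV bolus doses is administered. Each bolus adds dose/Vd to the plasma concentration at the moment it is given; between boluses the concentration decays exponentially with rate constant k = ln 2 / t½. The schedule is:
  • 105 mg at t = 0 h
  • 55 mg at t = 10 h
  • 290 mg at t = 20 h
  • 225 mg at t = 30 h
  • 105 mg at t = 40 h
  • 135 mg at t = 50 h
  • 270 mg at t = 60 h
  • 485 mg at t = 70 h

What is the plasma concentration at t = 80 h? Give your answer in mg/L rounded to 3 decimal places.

k = ln 2 / 12 = 0.05776 per h
Dose 1 (105 mg at t=0 h): 105·exp(−0.05776·80) = 1.034 mg/L
Dose 2 (55 mg at t=10 h): 55·exp(−0.05776·70) = 0.965 mg/L
Dose 3 (290 mg at t=20 h): 290·exp(−0.05776·60) = 9.063 mg/L
Dose 4 (225 mg at t=30 h): 225·exp(−0.05776·50) = 12.528 mg/L
Dose 5 (105 mg at t=40 h): 105·exp(−0.05776·40) = 10.417 mg/L
Dose 6 (135 mg at t=50 h): 135·exp(−0.05776·30) = 23.865 mg/L
Dose 7 (270 mg at t=60 h): 270·exp(−0.05776·20) = 85.045 mg/L
Dose 8 (485 mg at t=70 h): 485·exp(−0.05776·10) = 272.197 mg/L
C(80) = 1.034 + 0.965 + 9.063 + 12.528 + 10.417 + 23.865 + 85.045 + 272.197 = 415.113 mg/L

415.113 mg/L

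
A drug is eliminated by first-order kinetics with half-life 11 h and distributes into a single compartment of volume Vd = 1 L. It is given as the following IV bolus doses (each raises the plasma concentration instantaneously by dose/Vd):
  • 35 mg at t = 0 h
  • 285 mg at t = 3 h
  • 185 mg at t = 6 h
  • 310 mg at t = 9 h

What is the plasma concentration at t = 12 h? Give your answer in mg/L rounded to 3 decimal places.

k = ln 2 / 11 = 0.06301 per h
Dose 1 (35 mg at t=0 h): 35·exp(−0.06301·12) = 16.431 mg/L
Dose 2 (285 mg at t=3 h): 285·exp(−0.06301·9) = 161.640 mg/L
Dose 3 (185 mg at t=6 h): 185·exp(−0.06301·6) = 126.757 mg/L
Dose 4 (310 mg at t=9 h): 310·exp(−0.06301·3) = 256.604 mg/L
C(12) = 16.431 + 161.640 + 126.757 + 256.604 = 561.432 mg/L

561.432 mg/L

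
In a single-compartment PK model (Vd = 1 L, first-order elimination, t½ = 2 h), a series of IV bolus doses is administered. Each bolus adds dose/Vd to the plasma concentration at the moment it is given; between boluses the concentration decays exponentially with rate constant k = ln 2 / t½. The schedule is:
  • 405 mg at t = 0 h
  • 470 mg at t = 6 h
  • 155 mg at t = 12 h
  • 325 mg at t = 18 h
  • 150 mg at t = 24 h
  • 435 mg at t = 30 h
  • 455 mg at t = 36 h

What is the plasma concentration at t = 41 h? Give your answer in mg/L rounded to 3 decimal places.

90.582 mg/L

k = ln 2 / 2 = 0.34657 per h
Dose 1 (405 mg at t=0 h): 405·exp(−0.34657·41) = 0.000 mg/L
Dose 2 (470 mg at t=6 h): 470·exp(−0.34657·35) = 0.003 mg/L
Dose 3 (155 mg at t=12 h): 155·exp(−0.34657·29) = 0.007 mg/L
Dose 4 (325 mg at t=18 h): 325·exp(−0.34657·23) = 0.112 mg/L
Dose 5 (150 mg at t=24 h): 150·exp(−0.34657·17) = 0.414 mg/L
Dose 6 (435 mg at t=30 h): 435·exp(−0.34657·11) = 9.612 mg/L
Dose 7 (455 mg at t=36 h): 455·exp(−0.34657·5) = 80.433 mg/L
C(41) = 0.000 + 0.003 + 0.007 + 0.112 + 0.414 + 9.612 + 80.433 = 90.582 mg/L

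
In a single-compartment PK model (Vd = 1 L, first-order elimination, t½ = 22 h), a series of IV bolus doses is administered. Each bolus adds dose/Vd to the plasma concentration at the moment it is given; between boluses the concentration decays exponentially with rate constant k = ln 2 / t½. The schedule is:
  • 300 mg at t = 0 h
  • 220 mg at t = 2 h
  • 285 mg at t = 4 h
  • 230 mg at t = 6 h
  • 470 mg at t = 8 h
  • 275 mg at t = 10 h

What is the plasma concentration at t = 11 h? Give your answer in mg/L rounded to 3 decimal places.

1496.965 mg/L

k = ln 2 / 22 = 0.03151 per h
Dose 1 (300 mg at t=0 h): 300·exp(−0.03151·11) = 212.132 mg/L
Dose 2 (220 mg at t=2 h): 220·exp(−0.03151·9) = 165.682 mg/L
Dose 3 (285 mg at t=4 h): 285·exp(−0.03151·7) = 228.593 mg/L
Dose 4 (230 mg at t=6 h): 230·exp(−0.03151·5) = 196.477 mg/L
Dose 5 (470 mg at t=8 h): 470·exp(−0.03151·3) = 427.610 mg/L
Dose 6 (275 mg at t=10 h): 275·exp(−0.03151·1) = 266.471 mg/L
C(11) = 212.132 + 165.682 + 228.593 + 196.477 + 427.610 + 266.471 = 1496.965 mg/L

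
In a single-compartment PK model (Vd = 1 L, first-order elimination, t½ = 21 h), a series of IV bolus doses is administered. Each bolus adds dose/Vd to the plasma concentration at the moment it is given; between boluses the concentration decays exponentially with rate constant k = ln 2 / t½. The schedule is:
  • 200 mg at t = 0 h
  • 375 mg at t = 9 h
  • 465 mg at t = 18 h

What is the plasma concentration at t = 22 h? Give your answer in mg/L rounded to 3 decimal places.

748.403 mg/L

k = ln 2 / 21 = 0.03301 per h
Dose 1 (200 mg at t=0 h): 200·exp(−0.03301·22) = 96.753 mg/L
Dose 2 (375 mg at t=9 h): 375·exp(−0.03301·13) = 244.163 mg/L
Dose 3 (465 mg at t=18 h): 465·exp(−0.03301·4) = 407.487 mg/L
C(22) = 96.753 + 244.163 + 407.487 = 748.403 mg/L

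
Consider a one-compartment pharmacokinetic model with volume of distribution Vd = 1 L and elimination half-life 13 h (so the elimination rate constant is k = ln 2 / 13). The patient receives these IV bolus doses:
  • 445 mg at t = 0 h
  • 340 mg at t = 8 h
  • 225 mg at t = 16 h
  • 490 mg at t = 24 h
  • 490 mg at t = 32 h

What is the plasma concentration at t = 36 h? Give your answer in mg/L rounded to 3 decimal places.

k = ln 2 / 13 = 0.05332 per h
Dose 1 (445 mg at t=0 h): 445·exp(−0.05332·36) = 65.274 mg/L
Dose 2 (340 mg at t=8 h): 340·exp(−0.05332·28) = 76.402 mg/L
Dose 3 (225 mg at t=16 h): 225·exp(−0.05332·20) = 77.457 mg/L
Dose 4 (490 mg at t=24 h): 490·exp(−0.05332·12) = 258.418 mg/L
Dose 5 (490 mg at t=32 h): 490·exp(−0.05332·4) = 395.887 mg/L
C(36) = 65.274 + 76.402 + 77.457 + 258.418 + 395.887 = 873.438 mg/L

873.438 mg/L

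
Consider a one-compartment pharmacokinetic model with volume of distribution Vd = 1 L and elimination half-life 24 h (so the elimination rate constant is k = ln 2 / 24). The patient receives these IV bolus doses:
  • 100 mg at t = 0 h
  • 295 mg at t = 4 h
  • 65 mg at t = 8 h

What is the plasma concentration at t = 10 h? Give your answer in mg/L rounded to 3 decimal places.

k = ln 2 / 24 = 0.02888 per h
Dose 1 (100 mg at t=0 h): 100·exp(−0.02888·10) = 74.915 mg/L
Dose 2 (295 mg at t=4 h): 295·exp(−0.02888·6) = 248.064 mg/L
Dose 3 (65 mg at t=8 h): 65·exp(−0.02888·2) = 61.352 mg/L
C(10) = 74.915 + 248.064 + 61.352 = 384.332 mg/L

384.332 mg/L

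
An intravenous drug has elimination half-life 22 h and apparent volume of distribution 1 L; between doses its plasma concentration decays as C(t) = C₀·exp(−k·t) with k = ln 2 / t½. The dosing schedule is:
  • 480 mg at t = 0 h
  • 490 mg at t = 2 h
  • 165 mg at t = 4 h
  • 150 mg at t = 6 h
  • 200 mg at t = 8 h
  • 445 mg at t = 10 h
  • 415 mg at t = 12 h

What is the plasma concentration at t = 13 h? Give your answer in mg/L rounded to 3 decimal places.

1887.583 mg/L

k = ln 2 / 22 = 0.03151 per h
Dose 1 (480 mg at t=0 h): 480·exp(−0.03151·13) = 318.684 mg/L
Dose 2 (490 mg at t=2 h): 490·exp(−0.03151·11) = 346.482 mg/L
Dose 3 (165 mg at t=4 h): 165·exp(−0.03151·9) = 124.261 mg/L
Dose 4 (150 mg at t=6 h): 150·exp(−0.03151·7) = 120.312 mg/L
Dose 5 (200 mg at t=8 h): 200·exp(−0.03151·5) = 170.850 mg/L
Dose 6 (445 mg at t=10 h): 445·exp(−0.03151·3) = 404.865 mg/L
Dose 7 (415 mg at t=12 h): 415·exp(−0.03151·1) = 402.129 mg/L
C(13) = 318.684 + 346.482 + 124.261 + 120.312 + 170.850 + 404.865 + 402.129 = 1887.583 mg/L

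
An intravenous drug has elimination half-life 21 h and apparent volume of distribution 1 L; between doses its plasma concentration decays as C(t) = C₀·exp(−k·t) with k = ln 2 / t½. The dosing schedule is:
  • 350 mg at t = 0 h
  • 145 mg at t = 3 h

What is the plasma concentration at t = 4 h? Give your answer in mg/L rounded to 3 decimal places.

k = ln 2 / 21 = 0.03301 per h
Dose 1 (350 mg at t=0 h): 350·exp(−0.03301·4) = 306.711 mg/L
Dose 2 (145 mg at t=3 h): 145·exp(−0.03301·1) = 140.292 mg/L
C(4) = 306.711 + 140.292 = 447.003 mg/L

447.003 mg/L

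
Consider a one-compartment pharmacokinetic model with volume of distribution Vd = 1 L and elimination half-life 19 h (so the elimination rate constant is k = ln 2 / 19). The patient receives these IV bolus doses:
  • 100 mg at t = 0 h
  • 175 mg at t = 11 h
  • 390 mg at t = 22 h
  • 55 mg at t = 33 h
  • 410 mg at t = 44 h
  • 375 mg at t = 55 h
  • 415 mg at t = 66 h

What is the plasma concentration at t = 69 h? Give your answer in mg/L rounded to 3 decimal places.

k = ln 2 / 19 = 0.03648 per h
Dose 1 (100 mg at t=0 h): 100·exp(−0.03648·69) = 8.068 mg/L
Dose 2 (175 mg at t=11 h): 175·exp(−0.03648·58) = 21.091 mg/L
Dose 3 (390 mg at t=22 h): 390·exp(−0.03648·47) = 70.212 mg/L
Dose 4 (55 mg at t=33 h): 55·exp(−0.03648·36) = 14.791 mg/L
Dose 5 (410 mg at t=44 h): 410·exp(−0.03648·25) = 164.699 mg/L
Dose 6 (375 mg at t=55 h): 375·exp(−0.03648·14) = 225.019 mg/L
Dose 7 (415 mg at t=66 h): 415·exp(−0.03648·3) = 371.978 mg/L
C(69) = 8.068 + 21.091 + 70.212 + 14.791 + 164.699 + 225.019 + 371.978 = 875.859 mg/L

875.859 mg/L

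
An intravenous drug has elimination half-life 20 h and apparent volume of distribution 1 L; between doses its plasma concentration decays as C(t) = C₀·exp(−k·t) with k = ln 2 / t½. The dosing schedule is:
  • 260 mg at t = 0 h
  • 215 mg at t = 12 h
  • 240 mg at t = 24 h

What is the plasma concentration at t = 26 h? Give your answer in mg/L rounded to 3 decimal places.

k = ln 2 / 20 = 0.03466 per h
Dose 1 (260 mg at t=0 h): 260·exp(−0.03466·26) = 105.593 mg/L
Dose 2 (215 mg at t=12 h): 215·exp(−0.03466·14) = 132.348 mg/L
Dose 3 (240 mg at t=24 h): 240·exp(−0.03466·2) = 223.928 mg/L
C(26) = 105.593 + 132.348 + 223.928 = 461.869 mg/L

461.869 mg/L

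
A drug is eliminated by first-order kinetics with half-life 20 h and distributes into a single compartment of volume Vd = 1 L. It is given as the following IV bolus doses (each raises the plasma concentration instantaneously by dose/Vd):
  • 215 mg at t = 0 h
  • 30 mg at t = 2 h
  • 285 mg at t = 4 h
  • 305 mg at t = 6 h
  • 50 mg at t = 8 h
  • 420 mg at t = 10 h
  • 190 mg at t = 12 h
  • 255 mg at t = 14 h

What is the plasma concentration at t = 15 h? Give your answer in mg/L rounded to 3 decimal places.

k = ln 2 / 20 = 0.03466 per h
Dose 1 (215 mg at t=0 h): 215·exp(−0.03466·15) = 127.840 mg/L
Dose 2 (30 mg at t=2 h): 30·exp(−0.03466·13) = 19.118 mg/L
Dose 3 (285 mg at t=4 h): 285·exp(−0.03466·11) = 194.661 mg/L
Dose 4 (305 mg at t=6 h): 305·exp(−0.03466·9) = 223.273 mg/L
Dose 5 (50 mg at t=8 h): 50·exp(−0.03466·7) = 39.229 mg/L
Dose 6 (420 mg at t=10 h): 420·exp(−0.03466·5) = 353.176 mg/L
Dose 7 (190 mg at t=12 h): 190·exp(−0.03466·3) = 171.238 mg/L
Dose 8 (255 mg at t=14 h): 255·exp(−0.03466·1) = 246.314 mg/L
C(15) = 127.840 + 19.118 + 194.661 + 223.273 + 39.229 + 353.176 + 171.238 + 246.314 = 1374.849 mg/L

1374.849 mg/L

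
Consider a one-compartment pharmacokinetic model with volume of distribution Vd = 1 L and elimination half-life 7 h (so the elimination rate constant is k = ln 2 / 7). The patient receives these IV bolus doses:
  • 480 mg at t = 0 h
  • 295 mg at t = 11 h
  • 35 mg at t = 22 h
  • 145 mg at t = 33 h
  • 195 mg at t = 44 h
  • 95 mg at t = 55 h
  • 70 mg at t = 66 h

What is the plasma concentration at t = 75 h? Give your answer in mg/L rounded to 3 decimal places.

54.135 mg/L

k = ln 2 / 7 = 0.09902 per h
Dose 1 (480 mg at t=0 h): 480·exp(−0.09902·75) = 0.286 mg/L
Dose 2 (295 mg at t=11 h): 295·exp(−0.09902·64) = 0.522 mg/L
Dose 3 (35 mg at t=22 h): 35·exp(−0.09902·53) = 0.184 mg/L
Dose 4 (145 mg at t=33 h): 145·exp(−0.09902·42) = 2.266 mg/L
Dose 5 (195 mg at t=44 h): 195·exp(−0.09902·31) = 9.055 mg/L
Dose 6 (95 mg at t=55 h): 95·exp(−0.09902·20) = 13.111 mg/L
Dose 7 (70 mg at t=66 h): 70·exp(−0.09902·9) = 28.712 mg/L
C(75) = 0.286 + 0.522 + 0.184 + 2.266 + 9.055 + 13.111 + 28.712 = 54.135 mg/L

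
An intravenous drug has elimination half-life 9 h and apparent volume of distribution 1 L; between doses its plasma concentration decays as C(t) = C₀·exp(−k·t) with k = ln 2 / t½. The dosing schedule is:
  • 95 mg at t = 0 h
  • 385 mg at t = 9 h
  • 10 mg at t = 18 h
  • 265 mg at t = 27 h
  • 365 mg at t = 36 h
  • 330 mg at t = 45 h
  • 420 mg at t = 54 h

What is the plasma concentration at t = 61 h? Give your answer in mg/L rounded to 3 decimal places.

422.001 mg/L

k = ln 2 / 9 = 0.07702 per h
Dose 1 (95 mg at t=0 h): 95·exp(−0.07702·61) = 0.866 mg/L
Dose 2 (385 mg at t=9 h): 385·exp(−0.07702·52) = 7.017 mg/L
Dose 3 (10 mg at t=18 h): 10·exp(−0.07702·43) = 0.365 mg/L
Dose 4 (265 mg at t=27 h): 265·exp(−0.07702·34) = 19.321 mg/L
Dose 5 (365 mg at t=36 h): 365·exp(−0.07702·25) = 53.223 mg/L
Dose 6 (330 mg at t=45 h): 330·exp(−0.07702·16) = 96.239 mg/L
Dose 7 (420 mg at t=54 h): 420·exp(−0.07702·7) = 244.971 mg/L
C(61) = 0.866 + 7.017 + 0.365 + 19.321 + 53.223 + 96.239 + 244.971 = 422.001 mg/L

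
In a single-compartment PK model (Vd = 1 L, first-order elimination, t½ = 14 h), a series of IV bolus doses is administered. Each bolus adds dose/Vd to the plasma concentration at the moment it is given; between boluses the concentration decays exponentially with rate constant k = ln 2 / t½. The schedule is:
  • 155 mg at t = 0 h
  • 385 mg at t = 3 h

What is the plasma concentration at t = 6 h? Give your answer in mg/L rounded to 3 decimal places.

k = ln 2 / 14 = 0.04951 per h
Dose 1 (155 mg at t=0 h): 155·exp(−0.04951·6) = 115.165 mg/L
Dose 2 (385 mg at t=3 h): 385·exp(−0.04951·3) = 331.860 mg/L
C(6) = 115.165 + 331.860 = 447.024 mg/L

447.024 mg/L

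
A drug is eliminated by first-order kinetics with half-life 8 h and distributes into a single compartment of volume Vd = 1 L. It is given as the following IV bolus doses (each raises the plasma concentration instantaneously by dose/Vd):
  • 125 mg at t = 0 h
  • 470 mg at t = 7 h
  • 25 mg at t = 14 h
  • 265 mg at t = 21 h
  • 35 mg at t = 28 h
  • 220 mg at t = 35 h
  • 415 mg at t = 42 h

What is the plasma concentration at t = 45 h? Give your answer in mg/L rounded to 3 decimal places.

k = ln 2 / 8 = 0.08664 per h
Dose 1 (125 mg at t=0 h): 125·exp(−0.08664·45) = 2.533 mg/L
Dose 2 (470 mg at t=7 h): 470·exp(−0.08664·38) = 17.466 mg/L
Dose 3 (25 mg at t=14 h): 25·exp(−0.08664·31) = 1.704 mg/L
Dose 4 (265 mg at t=21 h): 265·exp(−0.08664·24) = 33.125 mg/L
Dose 5 (35 mg at t=28 h): 35·exp(−0.08664·17) = 8.024 mg/L
Dose 6 (220 mg at t=35 h): 220·exp(−0.08664·10) = 92.499 mg/L
Dose 7 (415 mg at t=42 h): 415·exp(−0.08664·3) = 320.009 mg/L
C(45) = 2.533 + 17.466 + 1.704 + 33.125 + 8.024 + 92.499 + 320.009 = 475.359 mg/L

475.359 mg/L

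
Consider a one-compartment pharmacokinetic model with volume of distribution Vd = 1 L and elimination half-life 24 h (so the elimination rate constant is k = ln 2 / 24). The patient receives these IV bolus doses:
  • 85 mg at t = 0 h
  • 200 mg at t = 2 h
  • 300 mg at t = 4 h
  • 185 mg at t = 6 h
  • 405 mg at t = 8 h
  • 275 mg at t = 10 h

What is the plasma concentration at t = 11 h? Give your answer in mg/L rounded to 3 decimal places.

1259.856 mg/L

k = ln 2 / 24 = 0.02888 per h
Dose 1 (85 mg at t=0 h): 85·exp(−0.02888·11) = 61.865 mg/L
Dose 2 (200 mg at t=2 h): 200·exp(−0.02888·9) = 154.221 mg/L
Dose 3 (300 mg at t=4 h): 300·exp(−0.02888·7) = 245.087 mg/L
Dose 4 (185 mg at t=6 h): 185·exp(−0.02888·5) = 160.124 mg/L
Dose 5 (405 mg at t=8 h): 405·exp(−0.02888·3) = 371.387 mg/L
Dose 6 (275 mg at t=10 h): 275·exp(−0.02888·1) = 267.171 mg/L
C(11) = 61.865 + 154.221 + 245.087 + 160.124 + 371.387 + 267.171 = 1259.856 mg/L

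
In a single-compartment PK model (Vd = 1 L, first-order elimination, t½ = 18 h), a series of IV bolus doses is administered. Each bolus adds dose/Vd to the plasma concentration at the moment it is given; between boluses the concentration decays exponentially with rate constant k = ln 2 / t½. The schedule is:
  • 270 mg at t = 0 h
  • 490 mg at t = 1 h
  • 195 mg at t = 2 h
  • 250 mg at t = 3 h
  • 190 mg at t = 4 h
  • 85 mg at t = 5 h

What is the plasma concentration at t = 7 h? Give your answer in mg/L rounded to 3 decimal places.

1218.246 mg/L

k = ln 2 / 18 = 0.03851 per h
Dose 1 (270 mg at t=0 h): 270·exp(−0.03851·7) = 206.204 mg/L
Dose 2 (490 mg at t=1 h): 490·exp(−0.03851·6) = 388.913 mg/L
Dose 3 (195 mg at t=2 h): 195·exp(−0.03851·5) = 160.848 mg/L
Dose 4 (250 mg at t=3 h): 250·exp(−0.03851·4) = 214.311 mg/L
Dose 5 (190 mg at t=4 h): 190·exp(−0.03851·3) = 169.271 mg/L
Dose 6 (85 mg at t=5 h): 85·exp(−0.03851·2) = 78.699 mg/L
C(7) = 206.204 + 388.913 + 160.848 + 214.311 + 169.271 + 78.699 = 1218.246 mg/L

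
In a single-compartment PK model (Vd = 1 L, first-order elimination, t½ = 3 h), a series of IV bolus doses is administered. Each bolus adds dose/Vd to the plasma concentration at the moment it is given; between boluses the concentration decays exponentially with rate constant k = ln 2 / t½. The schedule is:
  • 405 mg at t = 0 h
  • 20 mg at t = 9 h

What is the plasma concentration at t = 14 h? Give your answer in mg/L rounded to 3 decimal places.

22.245 mg/L

k = ln 2 / 3 = 0.23105 per h
Dose 1 (405 mg at t=0 h): 405·exp(−0.23105·14) = 15.946 mg/L
Dose 2 (20 mg at t=9 h): 20·exp(−0.23105·5) = 6.300 mg/L
C(14) = 15.946 + 6.300 = 22.245 mg/L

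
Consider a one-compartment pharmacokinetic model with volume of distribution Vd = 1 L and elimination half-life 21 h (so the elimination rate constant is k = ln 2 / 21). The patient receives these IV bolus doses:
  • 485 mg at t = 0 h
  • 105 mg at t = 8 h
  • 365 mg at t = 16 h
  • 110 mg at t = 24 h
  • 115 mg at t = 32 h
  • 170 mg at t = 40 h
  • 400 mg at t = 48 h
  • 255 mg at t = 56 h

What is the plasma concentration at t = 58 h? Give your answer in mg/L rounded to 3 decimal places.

k = ln 2 / 21 = 0.03301 per h
Dose 1 (485 mg at t=0 h): 485·exp(−0.03301·58) = 71.503 mg/L
Dose 2 (105 mg at t=8 h): 105·exp(−0.03301·50) = 20.158 mg/L
Dose 3 (365 mg at t=16 h): 365·exp(−0.03301·42) = 91.250 mg/L
Dose 4 (110 mg at t=24 h): 110·exp(−0.03301·34) = 35.811 mg/L
Dose 5 (115 mg at t=32 h): 115·exp(−0.03301·26) = 48.752 mg/L
Dose 6 (170 mg at t=40 h): 170·exp(−0.03301·18) = 93.848 mg/L
Dose 7 (400 mg at t=48 h): 400·exp(−0.03301·10) = 287.549 mg/L
Dose 8 (255 mg at t=56 h): 255·exp(−0.03301·2) = 238.710 mg/L
C(58) = 71.503 + 20.158 + 91.250 + 35.811 + 48.752 + 93.848 + 287.549 + 238.710 = 887.581 mg/L

887.581 mg/L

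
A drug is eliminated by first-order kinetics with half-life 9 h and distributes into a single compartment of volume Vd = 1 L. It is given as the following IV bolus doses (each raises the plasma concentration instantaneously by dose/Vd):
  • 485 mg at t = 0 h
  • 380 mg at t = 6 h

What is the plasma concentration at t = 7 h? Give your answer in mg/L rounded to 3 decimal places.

k = ln 2 / 9 = 0.07702 per h
Dose 1 (485 mg at t=0 h): 485·exp(−0.07702·7) = 282.883 mg/L
Dose 2 (380 mg at t=6 h): 380·exp(−0.07702·1) = 351.832 mg/L
C(7) = 282.883 + 351.832 = 634.716 mg/L

634.716 mg/L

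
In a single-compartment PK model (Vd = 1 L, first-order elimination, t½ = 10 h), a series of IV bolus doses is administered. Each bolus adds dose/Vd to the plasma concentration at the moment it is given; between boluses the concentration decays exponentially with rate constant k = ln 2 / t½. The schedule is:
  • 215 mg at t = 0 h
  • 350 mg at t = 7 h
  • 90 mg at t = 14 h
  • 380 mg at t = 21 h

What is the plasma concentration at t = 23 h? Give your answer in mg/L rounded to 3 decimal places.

k = ln 2 / 10 = 0.06931 per h
Dose 1 (215 mg at t=0 h): 215·exp(−0.06931·23) = 43.659 mg/L
Dose 2 (350 mg at t=7 h): 350·exp(−0.06931·16) = 115.457 mg/L
Dose 3 (90 mg at t=14 h): 90·exp(−0.06931·9) = 48.230 mg/L
Dose 4 (380 mg at t=21 h): 380·exp(−0.06931·2) = 330.809 mg/L
C(23) = 43.659 + 115.457 + 48.230 + 330.809 = 538.155 mg/L

538.155 mg/L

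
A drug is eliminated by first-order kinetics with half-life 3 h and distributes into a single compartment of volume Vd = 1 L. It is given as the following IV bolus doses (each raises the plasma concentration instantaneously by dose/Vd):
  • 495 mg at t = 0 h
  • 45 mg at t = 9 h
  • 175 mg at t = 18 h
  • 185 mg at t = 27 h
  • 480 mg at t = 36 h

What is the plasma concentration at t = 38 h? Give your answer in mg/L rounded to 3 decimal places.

318.803 mg/L

k = ln 2 / 3 = 0.23105 per h
Dose 1 (495 mg at t=0 h): 495·exp(−0.23105·38) = 0.076 mg/L
Dose 2 (45 mg at t=9 h): 45·exp(−0.23105·29) = 0.055 mg/L
Dose 3 (175 mg at t=18 h): 175·exp(−0.23105·20) = 1.723 mg/L
Dose 4 (185 mg at t=27 h): 185·exp(−0.23105·11) = 14.568 mg/L
Dose 5 (480 mg at t=36 h): 480·exp(−0.23105·2) = 302.381 mg/L
C(38) = 0.076 + 0.055 + 1.723 + 14.568 + 302.381 = 318.803 mg/L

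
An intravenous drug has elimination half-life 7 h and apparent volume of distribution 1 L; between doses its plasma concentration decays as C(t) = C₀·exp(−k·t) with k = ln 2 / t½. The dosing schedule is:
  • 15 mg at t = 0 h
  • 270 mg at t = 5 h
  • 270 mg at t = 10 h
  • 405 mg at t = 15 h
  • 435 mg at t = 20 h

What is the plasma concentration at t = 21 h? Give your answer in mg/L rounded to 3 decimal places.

k = ln 2 / 7 = 0.09902 per h
Dose 1 (15 mg at t=0 h): 15·exp(−0.09902·21) = 1.875 mg/L
Dose 2 (270 mg at t=5 h): 270·exp(−0.09902·16) = 55.373 mg/L
Dose 3 (270 mg at t=10 h): 270·exp(−0.09902·11) = 90.848 mg/L
Dose 4 (405 mg at t=15 h): 405·exp(−0.09902·6) = 223.578 mg/L
Dose 5 (435 mg at t=20 h): 435·exp(−0.09902·1) = 393.990 mg/L
C(21) = 1.875 + 55.373 + 90.848 + 223.578 + 393.990 = 765.664 mg/L

765.664 mg/L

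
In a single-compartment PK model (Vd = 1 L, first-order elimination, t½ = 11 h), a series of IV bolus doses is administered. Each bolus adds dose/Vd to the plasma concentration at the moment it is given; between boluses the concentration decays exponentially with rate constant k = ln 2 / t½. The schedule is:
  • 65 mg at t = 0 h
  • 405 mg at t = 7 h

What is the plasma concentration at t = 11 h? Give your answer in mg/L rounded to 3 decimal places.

347.267 mg/L

k = ln 2 / 11 = 0.06301 per h
Dose 1 (65 mg at t=0 h): 65·exp(−0.06301·11) = 32.500 mg/L
Dose 2 (405 mg at t=7 h): 405·exp(−0.06301·4) = 314.767 mg/L
C(11) = 32.500 + 314.767 = 347.267 mg/L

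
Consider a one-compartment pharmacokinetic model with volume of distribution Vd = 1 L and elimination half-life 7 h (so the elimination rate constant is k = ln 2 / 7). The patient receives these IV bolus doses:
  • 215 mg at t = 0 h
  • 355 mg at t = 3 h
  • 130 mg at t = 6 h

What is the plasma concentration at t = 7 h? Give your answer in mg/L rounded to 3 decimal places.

k = ln 2 / 7 = 0.09902 per h
Dose 1 (215 mg at t=0 h): 215·exp(−0.09902·7) = 107.500 mg/L
Dose 2 (355 mg at t=3 h): 355·exp(−0.09902·4) = 238.897 mg/L
Dose 3 (130 mg at t=6 h): 130·exp(−0.09902·1) = 117.744 mg/L
C(7) = 107.500 + 238.897 + 117.744 = 464.141 mg/L

464.141 mg/L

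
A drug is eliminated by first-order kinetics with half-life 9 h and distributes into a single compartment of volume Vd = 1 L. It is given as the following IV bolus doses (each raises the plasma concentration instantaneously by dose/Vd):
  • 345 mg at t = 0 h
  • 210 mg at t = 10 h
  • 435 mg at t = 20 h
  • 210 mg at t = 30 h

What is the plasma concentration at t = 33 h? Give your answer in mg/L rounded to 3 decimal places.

389.399 mg/L

k = ln 2 / 9 = 0.07702 per h
Dose 1 (345 mg at t=0 h): 345·exp(−0.07702·33) = 27.167 mg/L
Dose 2 (210 mg at t=10 h): 210·exp(−0.07702·23) = 35.721 mg/L
Dose 3 (435 mg at t=20 h): 435·exp(−0.07702·13) = 159.834 mg/L
Dose 4 (210 mg at t=30 h): 210·exp(−0.07702·3) = 166.677 mg/L
C(33) = 27.167 + 35.721 + 159.834 + 166.677 = 389.399 mg/L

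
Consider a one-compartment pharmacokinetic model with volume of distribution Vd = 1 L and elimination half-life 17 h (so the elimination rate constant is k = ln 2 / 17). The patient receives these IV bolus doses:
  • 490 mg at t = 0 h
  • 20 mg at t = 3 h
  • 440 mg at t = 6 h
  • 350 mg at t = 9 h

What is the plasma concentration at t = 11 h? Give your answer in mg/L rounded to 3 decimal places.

1008.781 mg/L

k = ln 2 / 17 = 0.04077 per h
Dose 1 (490 mg at t=0 h): 490·exp(−0.04077·11) = 312.905 mg/L
Dose 2 (20 mg at t=3 h): 20·exp(−0.04077·8) = 14.433 mg/L
Dose 3 (440 mg at t=6 h): 440·exp(−0.04077·5) = 358.851 mg/L
Dose 4 (350 mg at t=9 h): 350·exp(−0.04077·2) = 322.591 mg/L
C(11) = 312.905 + 14.433 + 358.851 + 322.591 = 1008.781 mg/L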